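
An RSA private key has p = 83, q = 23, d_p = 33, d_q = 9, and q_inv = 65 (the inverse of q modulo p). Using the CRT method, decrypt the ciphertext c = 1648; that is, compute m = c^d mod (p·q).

1624

m₁ = c^(d_p) mod p: c ≡ 71 (mod 83), and 71^33 mod 83 = 47.
m₂ = c^(d_q) mod q: c ≡ 15 (mod 23), and 15^9 mod 23 = 14.
h = q_inv·(m₁ − m₂) mod p = 65·(47 − 14) mod 83 = 70.
m = m₂ + h·q = 14 + 70·23 = 1624.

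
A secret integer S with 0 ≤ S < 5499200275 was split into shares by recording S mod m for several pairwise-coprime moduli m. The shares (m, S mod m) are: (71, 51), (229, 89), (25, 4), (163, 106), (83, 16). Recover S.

From S ≡ 51 (mod 71) write S = 51 + 71t. Substituting into S ≡ 89 (mod 229) gives 71t ≡ 38 (mod 229), and since 71⁻¹ ≡ 100 (mod 229), t ≡ 136. Hence S ≡ 51 + 71·136 = 9707 (mod 16259).
From S ≡ 9707 (mod 16259) write S = 9707 + 16259t. Substituting into S ≡ 4 (mod 25) gives 16259t ≡ 22 (mod 25), and since 9⁻¹ ≡ 14 (mod 25), t ≡ 8. Hence S ≡ 9707 + 16259·8 = 139779 (mod 406475).
From S ≡ 139779 (mod 406475) write S = 139779 + 406475t. Substituting into S ≡ 106 (mod 163) gives 406475t ≡ 18 (mod 163), and since 116⁻¹ ≡ 52 (mod 163), t ≡ 121. Hence S ≡ 139779 + 406475·121 = 49323254 (mod 66255425).
From S ≡ 49323254 (mod 66255425) write S = 49323254 + 66255425t. Substituting into S ≡ 16 (mod 83) gives 66255425t ≡ 10 (mod 83), and since 11⁻¹ ≡ 68 (mod 83), t ≡ 16. Hence S ≡ 49323254 + 66255425·16 = 1109410054 (mod 5499200275).

1109410054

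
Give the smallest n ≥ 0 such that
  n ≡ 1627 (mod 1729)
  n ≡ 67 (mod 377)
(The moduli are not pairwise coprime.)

gcd(1729, 377) = 13 and 13 | (67 − 1627), so the pair is consistent; merging gives n ≡ 18917 (mod 50141), where 50141 = lcm(1729, 377).
The solution is unique modulo lcm(1729, 377) = 50141.

18917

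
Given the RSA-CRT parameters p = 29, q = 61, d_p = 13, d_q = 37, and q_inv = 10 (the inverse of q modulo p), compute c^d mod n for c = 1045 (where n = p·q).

1248

m₁ = c^(d_p) mod p: c ≡ 1 (mod 29), and 1^13 mod 29 = 1.
m₂ = c^(d_q) mod q: c ≡ 8 (mod 61), and 8^37 mod 61 = 28.
h = q_inv·(m₁ − m₂) mod p = 10·(1 − 28) mod 29 = 20.
m = m₂ + h·q = 28 + 20·61 = 1248.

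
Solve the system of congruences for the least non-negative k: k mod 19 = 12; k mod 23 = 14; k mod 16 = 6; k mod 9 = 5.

51350

From k ≡ 12 (mod 19) write k = 12 + 19t. Substituting into k ≡ 14 (mod 23) gives 19t ≡ 2 (mod 23), and since 19⁻¹ ≡ 17 (mod 23), t ≡ 11. Hence k ≡ 12 + 19·11 = 221 (mod 437).
From k ≡ 221 (mod 437) write k = 221 + 437t. Substituting into k ≡ 6 (mod 16) gives 437t ≡ 9 (mod 16), and since 5⁻¹ ≡ 13 (mod 16), t ≡ 5. Hence k ≡ 221 + 437·5 = 2406 (mod 6992).
From k ≡ 2406 (mod 6992) write k = 2406 + 6992t. Substituting into k ≡ 5 (mod 9) gives 6992t ≡ 2 (mod 9), and since 8⁻¹ ≡ 8 (mod 9), t ≡ 7. Hence k ≡ 2406 + 6992·7 = 51350 (mod 62928).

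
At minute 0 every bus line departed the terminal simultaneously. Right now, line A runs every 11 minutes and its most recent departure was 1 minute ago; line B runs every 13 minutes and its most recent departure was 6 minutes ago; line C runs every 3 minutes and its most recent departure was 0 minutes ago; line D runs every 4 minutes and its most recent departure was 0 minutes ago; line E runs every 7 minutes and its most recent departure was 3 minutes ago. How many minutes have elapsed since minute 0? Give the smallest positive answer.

The moduli are pairwise coprime; N = 11·13·3·4·7 = 12012.
N/11 = 1092; 1092 ≡ 3 (mod 11); 3·4 ≡ 1, so inverse 4.
N/13 = 924; 924 ≡ 1 (mod 13), inverse 1.
N/3 = 4004; 4004 ≡ 2 (mod 3); 2·2 ≡ 1, so inverse 2.
N/4 = 3003; 3003 ≡ 3 (mod 4); 3·3 ≡ 1, so inverse 3.
N/7 = 1716; 1716 ≡ 1 (mod 7), inverse 1.
t ≡ 1·1092·4 + 6·924·1 + 0·4004·2 + 0·3003·3 + 3·1716·1 = 15060.
15060 mod 12012 = 3048.

3048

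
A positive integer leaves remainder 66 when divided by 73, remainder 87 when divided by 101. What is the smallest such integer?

From t ≡ 66 (mod 73) write t = 66 + 73s. Substituting into t ≡ 87 (mod 101) gives 73s ≡ 21 (mod 101), and since 73⁻¹ ≡ 18 (mod 101), s ≡ 75. Hence t ≡ 66 + 73·75 = 5541 (mod 7373).

5541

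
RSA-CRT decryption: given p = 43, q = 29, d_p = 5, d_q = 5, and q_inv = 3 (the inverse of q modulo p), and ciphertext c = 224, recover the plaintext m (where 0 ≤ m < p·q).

m₁ = c^(d_p) mod p: c ≡ 9 (mod 43), and 9^5 mod 43 = 10.
m₂ = c^(d_q) mod q: c ≡ 21 (mod 29), and 21^5 mod 29 = 2.
h = q_inv·(m₁ − m₂) mod p = 3·(10 − 2) mod 43 = 24.
m = m₂ + h·q = 2 + 24·29 = 698.

698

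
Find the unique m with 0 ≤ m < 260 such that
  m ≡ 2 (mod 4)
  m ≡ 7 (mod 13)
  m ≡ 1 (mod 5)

46

From m ≡ 2 (mod 4) write m = 2 + 4t. Substituting into m ≡ 7 (mod 13) gives 4t ≡ 5 (mod 13), and since 4⁻¹ ≡ 10 (mod 13), t ≡ 11. Hence m ≡ 2 + 4·11 = 46 (mod 52).
From m ≡ 46 (mod 52) write m = 46 + 52t. Substituting into m ≡ 1 (mod 5) gives 52t ≡ 0 (mod 5), and since 2⁻¹ ≡ 3 (mod 5), t ≡ 0. Hence m ≡ 46 + 52·0 = 46 (mod 260).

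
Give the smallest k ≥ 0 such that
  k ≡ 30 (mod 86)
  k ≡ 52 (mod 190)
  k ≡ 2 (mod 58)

Combine the congruences pairwise.
gcd(86, 190) = 2 and 2 | (52 − 30), so the pair is consistent; merging gives k ≡ 7082 (mod 8170), where 8170 = lcm(86, 190).
gcd(8170, 58) = 2 and 2 | (2 − 7082), so the pair is consistent; merging gives k ≡ 129632 (mod 236930), where 236930 = lcm(8170, 58).
The solution is unique modulo lcm(86, 190, 58) = 236930.

129632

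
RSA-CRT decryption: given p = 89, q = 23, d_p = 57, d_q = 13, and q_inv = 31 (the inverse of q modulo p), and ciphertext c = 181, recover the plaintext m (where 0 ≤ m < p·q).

290

m₁ = c^(d_p) mod p: c ≡ 3 (mod 89), and 3^57 mod 89 = 23.
m₂ = c^(d_q) mod q: c ≡ 20 (mod 23), and 20^13 mod 23 = 14.
h = q_inv·(m₁ − m₂) mod p = 31·(23 − 14) mod 89 = 12.
m = m₂ + h·q = 14 + 12·23 = 290.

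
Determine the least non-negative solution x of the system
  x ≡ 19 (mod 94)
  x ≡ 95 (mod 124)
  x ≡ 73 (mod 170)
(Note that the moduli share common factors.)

240283

Combine the congruences pairwise.
gcd(94, 124) = 2 and 2 | (95 − 19), so the pair is consistent; merging gives x ≡ 1335 (mod 5828), where 5828 = lcm(94, 124).
gcd(5828, 170) = 2 and 2 | (73 − 1335), so the pair is consistent; merging gives x ≡ 240283 (mod 495380), where 495380 = lcm(5828, 170).
The solution is unique modulo lcm(94, 124, 170) = 495380.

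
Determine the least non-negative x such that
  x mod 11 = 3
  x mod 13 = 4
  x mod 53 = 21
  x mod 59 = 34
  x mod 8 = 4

3016940

The moduli are pairwise coprime; N = 11·13·53·59·8 = 3577288.
N/11 = 325208; 325208 ≡ 4 (mod 11); 4·3 ≡ 1, so inverse 3.
N/13 = 275176; 275176 ≡ 5 (mod 13); 5·8 ≡ 1, so inverse 8.
N/53 = 67496; 67496 ≡ 27 (mod 53); 27·2 ≡ 1, so inverse 2.
N/59 = 60632; 60632 ≡ 39 (mod 59); 39·56 ≡ 1, so inverse 56.
N/8 = 447161; 447161 ≡ 1 (mod 8), inverse 1.
x ≡ 3·325208·3 + 4·275176·8 + 21·67496·2 + 34·60632·56 + 4·447161·1 = 131799308.
131799308 mod 3577288 = 3016940.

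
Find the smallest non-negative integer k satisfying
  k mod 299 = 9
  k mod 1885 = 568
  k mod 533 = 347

gcd(299, 1885) = 13 and 13 | (568 − 9), so the pair is consistent; merging gives k ≡ 13763 (mod 43355), where 43355 = lcm(299, 1885).
gcd(43355, 533) = 13 and 13 | (347 − 13763), so the pair is consistent; merging gives k ≡ 880863 (mod 1777555), where 1777555 = lcm(43355, 533).
The solution is unique modulo lcm(299, 1885, 533) = 1777555.

880863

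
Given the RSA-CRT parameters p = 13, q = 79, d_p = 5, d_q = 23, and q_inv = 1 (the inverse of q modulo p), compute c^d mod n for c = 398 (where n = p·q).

1022

m₁ = c^(d_p) mod p: c ≡ 8 (mod 13), and 8^5 mod 13 = 8.
m₂ = c^(d_q) mod q: c ≡ 3 (mod 79), and 3^23 mod 79 = 74.
h = q_inv·(m₁ − m₂) mod p = 1·(8 − 74) mod 13 = 12.
m = m₂ + h·q = 74 + 12·79 = 1022.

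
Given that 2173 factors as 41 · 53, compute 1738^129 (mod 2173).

1084

Mod 41: 1738 ≡ 16; by Fermat, exponent reduces to 129 mod 40 = 9; 16^9 ≡ 18 (mod 41).
Mod 53: 1738 ≡ 42; by Fermat, exponent reduces to 129 mod 52 = 25; 42^25 ≡ 24 (mod 53).
Combine by CRT: x ≡ 18 (mod 41), x ≡ 24 (mod 53) ⇒ x ≡ 1084 (mod 2173).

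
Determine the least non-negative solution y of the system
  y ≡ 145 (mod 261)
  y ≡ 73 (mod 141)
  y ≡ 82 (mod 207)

gcd(261, 141) = 3 and 3 | (73 − 145), so the pair is consistent; merging gives y ≡ 9802 (mod 12267), where 12267 = lcm(261, 141).
gcd(12267, 207) = 9 and 9 | (82 − 9802), so the pair is consistent; merging gives y ≡ 58870 (mod 282141), where 282141 = lcm(12267, 207).
The solution is unique modulo lcm(261, 141, 207) = 282141.

58870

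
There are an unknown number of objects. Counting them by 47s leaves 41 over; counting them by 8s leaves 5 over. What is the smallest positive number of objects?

From N ≡ 41 (mod 47) write N = 41 + 47t. Substituting into N ≡ 5 (mod 8) gives 47t ≡ 4 (mod 8), and since 7⁻¹ ≡ 7 (mod 8), t ≡ 4. Hence N ≡ 41 + 47·4 = 229 (mod 376).

229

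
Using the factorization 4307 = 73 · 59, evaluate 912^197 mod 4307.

4159

Mod 73: 912 ≡ 36; by Fermat, exponent reduces to 197 mod 72 = 53; 36^53 ≡ 71 (mod 73).
Mod 59: 912 ≡ 27; by Fermat, exponent reduces to 197 mod 58 = 23; 27^23 ≡ 29 (mod 59).
Combine by CRT: x ≡ 71 (mod 73), x ≡ 29 (mod 59) ⇒ x ≡ 4159 (mod 4307).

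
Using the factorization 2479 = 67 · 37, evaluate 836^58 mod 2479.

Mod 67: 836 ≡ 32; 32^58 ≡ 56 (mod 67).
Mod 37: 836 ≡ 22; by Fermat, exponent reduces to 58 mod 36 = 22; 22^22 ≡ 28 (mod 37).
Combine by CRT: x ≡ 56 (mod 67), x ≡ 28 (mod 37) ⇒ x ≡ 324 (mod 2479).

324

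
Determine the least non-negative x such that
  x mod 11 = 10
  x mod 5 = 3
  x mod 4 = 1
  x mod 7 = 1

813

From x ≡ 10 (mod 11) write x = 10 + 11t. Substituting into x ≡ 3 (mod 5) gives 11t ≡ 3 (mod 5), and since 1⁻¹ ≡ 1 (mod 5), t ≡ 3. Hence x ≡ 10 + 11·3 = 43 (mod 55).
From x ≡ 43 (mod 55) write x = 43 + 55t. Substituting into x ≡ 1 (mod 4) gives 55t ≡ 2 (mod 4), and since 3⁻¹ ≡ 3 (mod 4), t ≡ 2. Hence x ≡ 43 + 55·2 = 153 (mod 220).
From x ≡ 153 (mod 220) write x = 153 + 220t. Substituting into x ≡ 1 (mod 7) gives 220t ≡ 2 (mod 7), and since 3⁻¹ ≡ 5 (mod 7), t ≡ 3. Hence x ≡ 153 + 220·3 = 813 (mod 1540).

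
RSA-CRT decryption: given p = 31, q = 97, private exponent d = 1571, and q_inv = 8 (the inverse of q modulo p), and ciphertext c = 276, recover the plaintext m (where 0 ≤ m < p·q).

d_p = d mod (p−1) = 1571 mod 30 = 11; d_q = d mod (q−1) = 35.
m₁ = c^(d_p) mod p: c ≡ 28 (mod 31), and 28^11 mod 31 = 18.
m₂ = c^(d_q) mod q: c ≡ 82 (mod 97), and 82^35 mod 97 = 56.
h = q_inv·(m₁ − m₂) mod p = 8·(18 − 56) mod 31 = 6.
m = m₂ + h·q = 56 + 6·97 = 638.

638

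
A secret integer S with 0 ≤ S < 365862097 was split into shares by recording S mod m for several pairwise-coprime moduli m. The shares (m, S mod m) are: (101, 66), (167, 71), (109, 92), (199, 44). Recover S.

The moduli are pairwise coprime; N = 101·167·109·199 = 365862097.
N/101 = 3622397; 3622397 ≡ 32 (mod 101); 32·60 ≡ 1, so inverse 60.
N/167 = 2190791; 2190791 ≡ 85 (mod 167); 85·112 ≡ 1, so inverse 112.
N/109 = 3356533; 3356533 ≡ 96 (mod 109); 96·67 ≡ 1, so inverse 67.
N/199 = 1838503; 1838503 ≡ 141 (mod 199); 141·24 ≡ 1, so inverse 24.
S ≡ 66·3622397·60 + 71·2190791·112 + 92·3356533·67 + 44·1838503·24 = 54396990732.
54396990732 mod 365862097 = 249400376.

249400376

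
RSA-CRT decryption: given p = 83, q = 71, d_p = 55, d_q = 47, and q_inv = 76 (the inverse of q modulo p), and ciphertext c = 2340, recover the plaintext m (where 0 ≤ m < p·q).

m₁ = c^(d_p) mod p: c ≡ 16 (mod 83), and 16^55 mod 83 = 17.
m₂ = c^(d_q) mod q: c ≡ 68 (mod 71), and 68^47 mod 71 = 65.
h = q_inv·(m₁ − m₂) mod p = 76·(17 − 65) mod 83 = 4.
m = m₂ + h·q = 65 + 4·71 = 349.

349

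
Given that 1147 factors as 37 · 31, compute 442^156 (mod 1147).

Mod 37: 442 ≡ 35; by Fermat, exponent reduces to 156 mod 36 = 12; 35^12 ≡ 26 (mod 37).
Mod 31: 442 ≡ 8; by Fermat, exponent reduces to 156 mod 30 = 6; 8^6 ≡ 8 (mod 31).
Combine by CRT: x ≡ 26 (mod 37), x ≡ 8 (mod 31) ⇒ x ≡ 1062 (mod 1147).

1062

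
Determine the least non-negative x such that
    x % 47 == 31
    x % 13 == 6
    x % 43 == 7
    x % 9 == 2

222059

The moduli are pairwise coprime; N = 47·13·43·9 = 236457.
N/47 = 5031; 5031 ≡ 2 (mod 47); 2·24 ≡ 1, so inverse 24.
N/13 = 18189; 18189 ≡ 2 (mod 13); 2·7 ≡ 1, so inverse 7.
N/43 = 5499; 5499 ≡ 38 (mod 43); 38·17 ≡ 1, so inverse 17.
N/9 = 26273; 26273 ≡ 2 (mod 9); 2·5 ≡ 1, so inverse 5.
x ≡ 31·5031·24 + 6·18189·7 + 7·5499·17 + 2·26273·5 = 5424113.
5424113 mod 236457 = 222059.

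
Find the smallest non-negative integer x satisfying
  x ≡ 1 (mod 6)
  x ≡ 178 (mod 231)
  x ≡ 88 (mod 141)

21661

Combine the congruences pairwise.
gcd(6, 231) = 3 and 3 | (178 − 1), so the pair is consistent; merging gives x ≡ 409 (mod 462), where 462 = lcm(6, 231).
gcd(462, 141) = 3 and 3 | (88 − 409), so the pair is consistent; merging gives x ≡ 21661 (mod 21714), where 21714 = lcm(462, 141).
The solution is unique modulo lcm(6, 231, 141) = 21714.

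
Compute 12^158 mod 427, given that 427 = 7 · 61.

382

Mod 7: 12 ≡ 5; by Fermat, exponent reduces to 158 mod 6 = 2; 5^2 ≡ 4 (mod 7).
Mod 61: 12 ≡ 12; by Fermat, exponent reduces to 158 mod 60 = 38; 12^38 ≡ 16 (mod 61).
Combine by CRT: x ≡ 4 (mod 7), x ≡ 16 (mod 61) ⇒ x ≡ 382 (mod 427).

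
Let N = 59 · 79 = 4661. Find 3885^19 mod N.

Mod 59: 3885 ≡ 50; 50^19 ≡ 23 (mod 59).
Mod 79: 3885 ≡ 14; 14^19 ≡ 33 (mod 79).
Combine by CRT: x ≡ 23 (mod 59), x ≡ 33 (mod 79) ⇒ x ≡ 2324 (mod 4661).

2324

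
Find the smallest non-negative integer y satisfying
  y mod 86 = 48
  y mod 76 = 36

gcd(86, 76) = 2 and 2 | (36 − 48), so the pair is consistent; merging gives y ≡ 1252 (mod 3268), where 3268 = lcm(86, 76).
The solution is unique modulo lcm(86, 76) = 3268.

1252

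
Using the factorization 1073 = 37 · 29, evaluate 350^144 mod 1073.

Mod 37: 350 ≡ 17; since 36 | 144, by Fermat 17^144 ≡ 1 (mod 37).
Mod 29: 350 ≡ 2; by Fermat, exponent reduces to 144 mod 28 = 4; 2^4 ≡ 16 (mod 29).
Combine by CRT: x ≡ 1 (mod 37), x ≡ 16 (mod 29) ⇒ x ≡ 741 (mod 1073).

741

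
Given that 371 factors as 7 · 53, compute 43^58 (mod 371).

155

Mod 7: 43 ≡ 1; by Fermat, exponent reduces to 58 mod 6 = 4; 1^4 ≡ 1 (mod 7).
Mod 53: 43 ≡ 43; by Fermat, exponent reduces to 58 mod 52 = 6; 43^6 ≡ 49 (mod 53).
Combine by CRT: x ≡ 1 (mod 7), x ≡ 49 (mod 53) ⇒ x ≡ 155 (mod 371).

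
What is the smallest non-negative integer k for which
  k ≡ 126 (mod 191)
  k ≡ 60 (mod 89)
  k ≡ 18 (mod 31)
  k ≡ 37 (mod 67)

The moduli are pairwise coprime; N = 191·89·31·67 = 35306923.
N/191 = 184853; 184853 ≡ 156 (mod 191); 156·60 ≡ 1, so inverse 60.
N/89 = 396707; 396707 ≡ 34 (mod 89); 34·55 ≡ 1, so inverse 55.
N/31 = 1138933; 1138933 ≡ 24 (mod 31); 24·22 ≡ 1, so inverse 22.
N/67 = 526969; 526969 ≡ 14 (mod 67); 14·24 ≡ 1, so inverse 24.
k ≡ 126·184853·60 + 60·396707·55 + 18·1138933·22 + 37·526969·24 = 3625587720.
3625587720 mod 35306923 = 24281574.

24281574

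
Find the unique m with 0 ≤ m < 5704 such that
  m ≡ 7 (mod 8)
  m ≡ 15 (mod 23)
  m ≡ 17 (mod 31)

The moduli are pairwise coprime; N = 8·23·31 = 5704.
N/8 = 713; 713 ≡ 1 (mod 8), inverse 1.
N/23 = 248; 248 ≡ 18 (mod 23); 18·9 ≡ 1, so inverse 9.
N/31 = 184; 184 ≡ 29 (mod 31); 29·15 ≡ 1, so inverse 15.
m ≡ 7·713·1 + 15·248·9 + 17·184·15 = 85391.
85391 mod 5704 = 5535.

5535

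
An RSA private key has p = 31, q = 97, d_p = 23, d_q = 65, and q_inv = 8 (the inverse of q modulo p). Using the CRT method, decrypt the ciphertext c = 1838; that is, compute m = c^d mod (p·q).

2508

m₁ = c^(d_p) mod p: c ≡ 9 (mod 31), and 9^23 mod 31 = 28.
m₂ = c^(d_q) mod q: c ≡ 92 (mod 97), and 92^65 mod 97 = 83.
h = q_inv·(m₁ − m₂) mod p = 8·(28 − 83) mod 31 = 25.
m = m₂ + h·q = 83 + 25·97 = 2508.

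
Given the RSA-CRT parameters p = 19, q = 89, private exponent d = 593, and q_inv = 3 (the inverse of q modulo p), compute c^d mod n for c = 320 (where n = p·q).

937

d_p = d mod (p−1) = 593 mod 18 = 17; d_q = d mod (q−1) = 65.
m₁ = c^(d_p) mod p: c ≡ 16 (mod 19), and 16^17 mod 19 = 6.
m₂ = c^(d_q) mod q: c ≡ 53 (mod 89), and 53^65 mod 89 = 47.
h = q_inv·(m₁ − m₂) mod p = 3·(6 − 47) mod 19 = 10.
m = m₂ + h·q = 47 + 10·89 = 937.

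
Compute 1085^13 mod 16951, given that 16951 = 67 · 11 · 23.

3742

Mod 67: 1085 ≡ 13; 13^13 ≡ 57 (mod 67).
Mod 11: 1085 ≡ 7; by Fermat, exponent reduces to 13 mod 10 = 3; 7^3 ≡ 2 (mod 11).
Mod 23: 1085 ≡ 4; 4^13 ≡ 16 (mod 23).
Combine by CRT: x ≡ 57 (mod 67), x ≡ 2 (mod 11), x ≡ 16 (mod 23) ⇒ x ≡ 3742 (mod 16951).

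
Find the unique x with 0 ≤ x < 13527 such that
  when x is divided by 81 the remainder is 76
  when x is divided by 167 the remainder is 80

From x ≡ 76 (mod 81) write x = 76 + 81t. Substituting into x ≡ 80 (mod 167) gives 81t ≡ 4 (mod 167), and since 81⁻¹ ≡ 33 (mod 167), t ≡ 132. Hence x ≡ 76 + 81·132 = 10768 (mod 13527).

10768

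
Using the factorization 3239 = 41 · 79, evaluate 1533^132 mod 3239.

10

Mod 41: 1533 ≡ 16; by Fermat, exponent reduces to 132 mod 40 = 12; 16^12 ≡ 10 (mod 41).
Mod 79: 1533 ≡ 32; by Fermat, exponent reduces to 132 mod 78 = 54; 32^54 ≡ 10 (mod 79).
Combine by CRT: x ≡ 10 (mod 41), x ≡ 10 (mod 79) ⇒ x ≡ 10 (mod 3239).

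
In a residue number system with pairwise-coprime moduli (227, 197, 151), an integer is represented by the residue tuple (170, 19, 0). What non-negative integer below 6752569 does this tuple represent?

6607005

From x ≡ 170 (mod 227) write x = 170 + 227t. Substituting into x ≡ 19 (mod 197) gives 227t ≡ 46 (mod 197), and since 30⁻¹ ≡ 46 (mod 197), t ≡ 146. Hence x ≡ 170 + 227·146 = 33312 (mod 44719).
From x ≡ 33312 (mod 44719) write x = 33312 + 44719t. Substituting into x ≡ 0 (mod 151) gives 44719t ≡ 59 (mod 151), and since 23⁻¹ ≡ 46 (mod 151), t ≡ 147. Hence x ≡ 33312 + 44719·147 = 6607005 (mod 6752569).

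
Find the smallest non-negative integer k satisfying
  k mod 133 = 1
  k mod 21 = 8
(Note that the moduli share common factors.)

134

gcd(133, 21) = 7 and 7 | (8 − 1), so the pair is consistent; merging gives k ≡ 134 (mod 399), where 399 = lcm(133, 21).
The solution is unique modulo lcm(133, 21) = 399.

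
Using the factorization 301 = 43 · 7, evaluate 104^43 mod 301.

104

Mod 43: 104 ≡ 18; by Fermat, exponent reduces to 43 mod 42 = 1; 18^1 ≡ 18 (mod 43).
Mod 7: 104 ≡ 6; by Fermat, exponent reduces to 43 mod 6 = 1; 6^1 ≡ 6 (mod 7).
Combine by CRT: x ≡ 18 (mod 43), x ≡ 6 (mod 7) ⇒ x ≡ 104 (mod 301).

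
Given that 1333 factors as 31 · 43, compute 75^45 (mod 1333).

991

Mod 31: 75 ≡ 13; by Fermat, exponent reduces to 45 mod 30 = 15; 13^15 ≡ 30 (mod 31).
Mod 43: 75 ≡ 32; by Fermat, exponent reduces to 45 mod 42 = 3; 32^3 ≡ 2 (mod 43).
Combine by CRT: x ≡ 30 (mod 31), x ≡ 2 (mod 43) ⇒ x ≡ 991 (mod 1333).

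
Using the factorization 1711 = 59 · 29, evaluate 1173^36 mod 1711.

1437

Mod 59: 1173 ≡ 52; 52^36 ≡ 21 (mod 59).
Mod 29: 1173 ≡ 13; by Fermat, exponent reduces to 36 mod 28 = 8; 13^8 ≡ 16 (mod 29).
Combine by CRT: x ≡ 21 (mod 59), x ≡ 16 (mod 29) ⇒ x ≡ 1437 (mod 1711).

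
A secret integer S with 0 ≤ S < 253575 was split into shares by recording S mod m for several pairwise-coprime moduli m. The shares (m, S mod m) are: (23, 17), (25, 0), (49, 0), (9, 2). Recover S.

167825

The moduli are pairwise coprime; N = 23·25·49·9 = 253575.
N/23 = 11025; 11025 ≡ 8 (mod 23); 8·3 ≡ 1, so inverse 3.
N/25 = 10143; 10143 ≡ 18 (mod 25); 18·7 ≡ 1, so inverse 7.
N/49 = 5175; 5175 ≡ 30 (mod 49); 30·18 ≡ 1, so inverse 18.
N/9 = 28175; 28175 ≡ 5 (mod 9); 5·2 ≡ 1, so inverse 2.
S ≡ 17·11025·3 + 0·10143·7 + 0·5175·18 + 2·28175·2 = 674975.
674975 mod 253575 = 167825.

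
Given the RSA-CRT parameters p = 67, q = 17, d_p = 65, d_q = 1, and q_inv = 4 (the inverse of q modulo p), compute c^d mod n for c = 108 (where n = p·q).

822

m₁ = c^(d_p) mod p: c ≡ 41 (mod 67), and 41^65 mod 67 = 18.
m₂ = c^(d_q) mod q: c ≡ 6 (mod 17), and 6^1 mod 17 = 6.
h = q_inv·(m₁ − m₂) mod p = 4·(18 − 6) mod 67 = 48.
m = m₂ + h·q = 6 + 48·17 = 822.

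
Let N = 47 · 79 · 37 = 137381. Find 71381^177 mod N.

29347

Mod 47: 71381 ≡ 35; by Fermat, exponent reduces to 177 mod 46 = 39; 35^39 ≡ 19 (mod 47).
Mod 79: 71381 ≡ 44; by Fermat, exponent reduces to 177 mod 78 = 21; 44^21 ≡ 38 (mod 79).
Mod 37: 71381 ≡ 8; by Fermat, exponent reduces to 177 mod 36 = 33; 8^33 ≡ 6 (mod 37).
Combine by CRT: x ≡ 19 (mod 47), x ≡ 38 (mod 79), x ≡ 6 (mod 37) ⇒ x ≡ 29347 (mod 137381).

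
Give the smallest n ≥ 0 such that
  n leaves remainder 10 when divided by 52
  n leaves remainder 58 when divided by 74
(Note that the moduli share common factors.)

gcd(52, 74) = 2 and 2 | (58 − 10), so the pair is consistent; merging gives n ≡ 946 (mod 1924), where 1924 = lcm(52, 74).
The solution is unique modulo lcm(52, 74) = 1924.

946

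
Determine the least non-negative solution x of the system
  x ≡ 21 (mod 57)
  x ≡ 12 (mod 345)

Combine the congruences pairwise.
gcd(57, 345) = 3 and 3 | (12 − 21), so the pair is consistent; merging gives x ≡ 1047 (mod 6555), where 6555 = lcm(57, 345).
The solution is unique modulo lcm(57, 345) = 6555.

1047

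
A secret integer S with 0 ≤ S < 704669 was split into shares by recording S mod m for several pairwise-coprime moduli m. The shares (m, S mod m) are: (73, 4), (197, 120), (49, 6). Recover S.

The moduli are pairwise coprime; N = 73·197·49 = 704669.
N/73 = 9653; 9653 ≡ 17 (mod 73); 17·43 ≡ 1, so inverse 43.
N/197 = 3577; 3577 ≡ 31 (mod 197); 31·89 ≡ 1, so inverse 89.
N/49 = 14381; 14381 ≡ 24 (mod 49); 24·47 ≡ 1, so inverse 47.
S ≡ 4·9653·43 + 120·3577·89 + 6·14381·47 = 43918118.
43918118 mod 704669 = 228640.

228640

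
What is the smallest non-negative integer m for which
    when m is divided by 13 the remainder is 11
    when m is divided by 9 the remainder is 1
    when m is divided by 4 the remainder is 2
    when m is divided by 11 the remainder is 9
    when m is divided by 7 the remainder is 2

18874

From m ≡ 11 (mod 13) write m = 11 + 13t. Substituting into m ≡ 1 (mod 9) gives 13t ≡ 8 (mod 9), and since 4⁻¹ ≡ 7 (mod 9), t ≡ 2. Hence m ≡ 11 + 13·2 = 37 (mod 117).
From m ≡ 37 (mod 117) write m = 37 + 117t. Substituting into m ≡ 2 (mod 4) gives 117t ≡ 1 (mod 4), and since 1⁻¹ ≡ 1 (mod 4), t ≡ 1. Hence m ≡ 37 + 117·1 = 154 (mod 468).
From m ≡ 154 (mod 468) write m = 154 + 468t. Substituting into m ≡ 9 (mod 11) gives 468t ≡ 9 (mod 11), and since 6⁻¹ ≡ 2 (mod 11), t ≡ 7. Hence m ≡ 154 + 468·7 = 3430 (mod 5148).
From m ≡ 3430 (mod 5148) write m = 3430 + 5148t. Substituting into m ≡ 2 (mod 7) gives 5148t ≡ 2 (mod 7), and since 3⁻¹ ≡ 5 (mod 7), t ≡ 3. Hence m ≡ 3430 + 5148·3 = 18874 (mod 36036).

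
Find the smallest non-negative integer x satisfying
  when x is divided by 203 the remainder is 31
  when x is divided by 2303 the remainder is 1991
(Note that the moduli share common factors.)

4294

Combine the congruences pairwise.
gcd(203, 2303) = 7 and 7 | (1991 − 31), so the pair is consistent; merging gives x ≡ 4294 (mod 66787), where 66787 = lcm(203, 2303).
The solution is unique modulo lcm(203, 2303) = 66787.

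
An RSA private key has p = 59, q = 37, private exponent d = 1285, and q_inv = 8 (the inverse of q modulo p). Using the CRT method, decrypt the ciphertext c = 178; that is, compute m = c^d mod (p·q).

1594

d_p = d mod (p−1) = 1285 mod 58 = 9; d_q = d mod (q−1) = 25.
m₁ = c^(d_p) mod p: c ≡ 1 (mod 59), and 1^9 mod 59 = 1.
m₂ = c^(d_q) mod q: c ≡ 30 (mod 37), and 30^25 mod 37 = 3.
h = q_inv·(m₁ − m₂) mod p = 8·(1 − 3) mod 59 = 43.
m = m₂ + h·q = 3 + 43·37 = 1594.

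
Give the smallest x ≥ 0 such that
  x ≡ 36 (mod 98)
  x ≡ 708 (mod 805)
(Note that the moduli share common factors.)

8758

Combine the congruences pairwise.
gcd(98, 805) = 7 and 7 | (708 − 36), so the pair is consistent; merging gives x ≡ 8758 (mod 11270), where 11270 = lcm(98, 805).
The solution is unique modulo lcm(98, 805) = 11270.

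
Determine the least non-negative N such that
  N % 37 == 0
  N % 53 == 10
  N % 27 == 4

From N ≡ 0 (mod 37) write N = 0 + 37t. Substituting into N ≡ 10 (mod 53) gives 37t ≡ 10 (mod 53), and since 37⁻¹ ≡ 43 (mod 53), t ≡ 6. Hence N ≡ 0 + 37·6 = 222 (mod 1961).
From N ≡ 222 (mod 1961) write N = 222 + 1961t. Substituting into N ≡ 4 (mod 27) gives 1961t ≡ 25 (mod 27), and since 17⁻¹ ≡ 8 (mod 27), t ≡ 11. Hence N ≡ 222 + 1961·11 = 21793 (mod 52947).

21793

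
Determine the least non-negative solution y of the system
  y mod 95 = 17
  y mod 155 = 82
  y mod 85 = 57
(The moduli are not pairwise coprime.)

gcd(95, 155) = 5 and 5 | (82 − 17), so the pair is consistent; merging gives y ≡ 1632 (mod 2945), where 2945 = lcm(95, 155).
gcd(2945, 85) = 5 and 5 | (57 − 1632), so the pair is consistent; merging gives y ≡ 31082 (mod 50065), where 50065 = lcm(2945, 85).
The solution is unique modulo lcm(95, 155, 85) = 50065.

31082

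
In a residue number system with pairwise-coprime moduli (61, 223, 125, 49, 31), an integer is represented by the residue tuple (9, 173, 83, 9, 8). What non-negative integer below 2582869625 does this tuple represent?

2004919583

The moduli are pairwise coprime; N = 61·223·125·49·31 = 2582869625.
N/61 = 42342125; 42342125 ≡ 12 (mod 61); 12·56 ≡ 1, so inverse 56.
N/223 = 11582375; 11582375 ≡ 201 (mod 223); 201·152 ≡ 1, so inverse 152.
N/125 = 20662957; 20662957 ≡ 82 (mod 125); 82·93 ≡ 1, so inverse 93.
N/49 = 52711625; 52711625 ≡ 22 (mod 49); 22·29 ≡ 1, so inverse 29.
N/31 = 83318375; 83318375 ≡ 16 (mod 31); 16·2 ≡ 1, so inverse 2.
x ≡ 9·42342125·56 + 173·11582375·152 + 83·20662957·93 + 9·52711625·29 + 8·83318375·2 = 500498757208.
500498757208 mod 2582869625 = 2004919583.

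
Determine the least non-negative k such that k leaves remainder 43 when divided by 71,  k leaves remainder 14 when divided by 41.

1818

From k ≡ 43 (mod 71) write k = 43 + 71t. Substituting into k ≡ 14 (mod 41) gives 71t ≡ 12 (mod 41), and since 30⁻¹ ≡ 26 (mod 41), t ≡ 25. Hence k ≡ 43 + 71·25 = 1818 (mod 2911).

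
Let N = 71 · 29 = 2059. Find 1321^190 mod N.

Mod 71: 1321 ≡ 43; by Fermat, exponent reduces to 190 mod 70 = 50; 43^50 ≡ 37 (mod 71).
Mod 29: 1321 ≡ 16; by Fermat, exponent reduces to 190 mod 28 = 22; 16^22 ≡ 16 (mod 29).
Combine by CRT: x ≡ 37 (mod 71), x ≡ 16 (mod 29) ⇒ x ≡ 1031 (mod 2059).

1031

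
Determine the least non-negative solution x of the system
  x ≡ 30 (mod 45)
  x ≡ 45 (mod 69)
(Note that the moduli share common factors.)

Combine the congruences pairwise.
gcd(45, 69) = 3 and 3 | (45 − 30), so the pair is consistent; merging gives x ≡ 390 (mod 1035), where 1035 = lcm(45, 69).
The solution is unique modulo lcm(45, 69) = 1035.

390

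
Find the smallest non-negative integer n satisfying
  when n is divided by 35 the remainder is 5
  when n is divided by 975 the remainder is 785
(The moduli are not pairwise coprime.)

2735

Combine the congruences pairwise.
gcd(35, 975) = 5 and 5 | (785 − 5), so the pair is consistent; merging gives n ≡ 2735 (mod 6825), where 6825 = lcm(35, 975).
The solution is unique modulo lcm(35, 975) = 6825.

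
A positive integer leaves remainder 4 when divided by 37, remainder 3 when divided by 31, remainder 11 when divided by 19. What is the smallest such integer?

20835

Combine the congruences pairwise.
From N ≡ 4 (mod 37) write N = 4 + 37t. Substituting into N ≡ 3 (mod 31) gives 37t ≡ 30 (mod 31), and since 6⁻¹ ≡ 26 (mod 31), t ≡ 5. Hence N ≡ 4 + 37·5 = 189 (mod 1147).
From N ≡ 189 (mod 1147) write N = 189 + 1147t. Substituting into N ≡ 11 (mod 19) gives 1147t ≡ 12 (mod 19), and since 7⁻¹ ≡ 11 (mod 19), t ≡ 18. Hence N ≡ 189 + 1147·18 = 20835 (mod 21793).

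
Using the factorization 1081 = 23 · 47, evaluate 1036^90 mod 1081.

Mod 23: 1036 ≡ 1; by Fermat, exponent reduces to 90 mod 22 = 2; 1^2 ≡ 1 (mod 23).
Mod 47: 1036 ≡ 2; by Fermat, exponent reduces to 90 mod 46 = 44; 2^44 ≡ 12 (mod 47).
Combine by CRT: x ≡ 1 (mod 23), x ≡ 12 (mod 47) ⇒ x ≡ 576 (mod 1081).

576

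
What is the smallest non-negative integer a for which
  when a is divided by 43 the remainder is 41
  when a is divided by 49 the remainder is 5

From a ≡ 41 (mod 43) write a = 41 + 43t. Substituting into a ≡ 5 (mod 49) gives 43t ≡ 13 (mod 49), and since 43⁻¹ ≡ 8 (mod 49), t ≡ 6. Hence a ≡ 41 + 43·6 = 299 (mod 2107).

299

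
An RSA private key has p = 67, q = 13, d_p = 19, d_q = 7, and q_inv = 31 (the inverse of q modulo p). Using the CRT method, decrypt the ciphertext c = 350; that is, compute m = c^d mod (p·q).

662

m₁ = c^(d_p) mod p: c ≡ 15 (mod 67), and 15^19 mod 67 = 59.
m₂ = c^(d_q) mod q: c ≡ 12 (mod 13), and 12^7 mod 13 = 12.
h = q_inv·(m₁ − m₂) mod p = 31·(59 − 12) mod 67 = 50.
m = m₂ + h·q = 12 + 50·13 = 662.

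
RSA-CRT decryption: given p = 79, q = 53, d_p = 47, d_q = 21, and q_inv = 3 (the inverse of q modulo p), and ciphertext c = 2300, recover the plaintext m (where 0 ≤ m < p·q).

m₁ = c^(d_p) mod p: c ≡ 9 (mod 79), and 9^47 mod 79 = 16.
m₂ = c^(d_q) mod q: c ≡ 21 (mod 53), and 21^21 mod 53 = 51.
h = q_inv·(m₁ − m₂) mod p = 3·(16 − 51) mod 79 = 53.
m = m₂ + h·q = 51 + 53·53 = 2860.

2860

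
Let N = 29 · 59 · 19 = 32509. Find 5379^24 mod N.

Mod 29: 5379 ≡ 14; 14^24 ≡ 16 (mod 29).
Mod 59: 5379 ≡ 10; 10^24 ≡ 12 (mod 59).
Mod 19: 5379 ≡ 2; by Fermat, exponent reduces to 24 mod 18 = 6; 2^6 ≡ 7 (mod 19).
Combine by CRT: x ≡ 16 (mod 29), x ≡ 12 (mod 59), x ≡ 7 (mod 19) ⇒ x ≡ 10514 (mod 32509).

10514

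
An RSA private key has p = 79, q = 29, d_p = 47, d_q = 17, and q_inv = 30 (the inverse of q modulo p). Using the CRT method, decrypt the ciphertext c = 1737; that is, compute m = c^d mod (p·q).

868

m₁ = c^(d_p) mod p: c ≡ 78 (mod 79), and 78^47 mod 79 = 78.
m₂ = c^(d_q) mod q: c ≡ 26 (mod 29), and 26^17 mod 29 = 27.
h = q_inv·(m₁ − m₂) mod p = 30·(78 − 27) mod 79 = 29.
m = m₂ + h·q = 27 + 29·29 = 868.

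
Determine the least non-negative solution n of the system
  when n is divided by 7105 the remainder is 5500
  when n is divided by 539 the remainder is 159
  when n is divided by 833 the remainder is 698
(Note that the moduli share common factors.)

907835

gcd(7105, 539) = 49 and 49 | (159 − 5500), so the pair is consistent; merging gives n ≡ 48130 (mod 78155), where 78155 = lcm(7105, 539).
gcd(78155, 833) = 49 and 49 | (698 − 48130), so the pair is consistent; merging gives n ≡ 907835 (mod 1328635), where 1328635 = lcm(78155, 833).
The solution is unique modulo lcm(7105, 539, 833) = 1328635.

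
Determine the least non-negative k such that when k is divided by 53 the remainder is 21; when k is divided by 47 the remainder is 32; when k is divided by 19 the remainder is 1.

From k ≡ 21 (mod 53) write k = 21 + 53t. Substituting into k ≡ 32 (mod 47) gives 53t ≡ 11 (mod 47), and since 6⁻¹ ≡ 8 (mod 47), t ≡ 41. Hence k ≡ 21 + 53·41 = 2194 (mod 2491).
From k ≡ 2194 (mod 2491) write k = 2194 + 2491t. Substituting into k ≡ 1 (mod 19) gives 2491t ≡ 11 (mod 19), and since 2⁻¹ ≡ 10 (mod 19), t ≡ 15. Hence k ≡ 2194 + 2491·15 = 39559 (mod 47329).

39559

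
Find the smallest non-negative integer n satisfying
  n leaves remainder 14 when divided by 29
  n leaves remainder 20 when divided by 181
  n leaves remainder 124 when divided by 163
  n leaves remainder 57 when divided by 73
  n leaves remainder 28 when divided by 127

The moduli are pairwise coprime; M = 29·181·163·73·127 = 7932147077.
M/29 = 273522313; 273522313 ≡ 26 (mod 29); 26·19 ≡ 1, so inverse 19.
M/181 = 43824017; 43824017 ≡ 116 (mod 181); 116·142 ≡ 1, so inverse 142.
M/163 = 48663479; 48663479 ≡ 155 (mod 163); 155·61 ≡ 1, so inverse 61.
M/73 = 108659549; 108659549 ≡ 71 (mod 73); 71·36 ≡ 1, so inverse 36.
M/127 = 62457851; 62457851 ≡ 13 (mod 127); 13·88 ≡ 1, so inverse 88.
n ≡ 14·273522313·19 + 20·43824017·142 + 124·48663479·61 + 57·108659549·36 + 28·62457851·88 = 942173238106.
942173238106 mod 7932147077 = 6179883020.

6179883020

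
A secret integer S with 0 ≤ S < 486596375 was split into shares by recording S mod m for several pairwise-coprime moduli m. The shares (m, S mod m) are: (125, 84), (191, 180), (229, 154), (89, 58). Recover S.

From S ≡ 84 (mod 125) write S = 84 + 125t. Substituting into S ≡ 180 (mod 191) gives 125t ≡ 96 (mod 191), and since 125⁻¹ ≡ 136 (mod 191), t ≡ 68. Hence S ≡ 84 + 125·68 = 8584 (mod 23875).
From S ≡ 8584 (mod 23875) write S = 8584 + 23875t. Substituting into S ≡ 154 (mod 229) gives 23875t ≡ 43 (mod 229), and since 59⁻¹ ≡ 66 (mod 229), t ≡ 90. Hence S ≡ 8584 + 23875·90 = 2157334 (mod 5467375).
From S ≡ 2157334 (mod 5467375) write S = 2157334 + 5467375t. Substituting into S ≡ 58 (mod 89) gives 5467375t ≡ 84 (mod 89), and since 16⁻¹ ≡ 39 (mod 89), t ≡ 72. Hence S ≡ 2157334 + 5467375·72 = 395808334 (mod 486596375).

395808334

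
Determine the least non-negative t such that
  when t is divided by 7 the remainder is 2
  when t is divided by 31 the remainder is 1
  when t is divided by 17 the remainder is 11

The moduli are pairwise coprime; N = 7·31·17 = 3689.
N/7 = 527; 527 ≡ 2 (mod 7); 2·4 ≡ 1, so inverse 4.
N/31 = 119; 119 ≡ 26 (mod 31); 26·6 ≡ 1, so inverse 6.
N/17 = 217; 217 ≡ 13 (mod 17); 13·4 ≡ 1, so inverse 4.
t ≡ 2·527·4 + 1·119·6 + 11·217·4 = 14478.
14478 mod 3689 = 3411.

3411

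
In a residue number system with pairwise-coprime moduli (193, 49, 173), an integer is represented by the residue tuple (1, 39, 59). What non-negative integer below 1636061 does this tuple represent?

The moduli are pairwise coprime; N = 193·49·173 = 1636061.
N/193 = 8477; 8477 ≡ 178 (mod 193); 178·90 ≡ 1, so inverse 90.
N/49 = 33389; 33389 ≡ 20 (mod 49); 20·27 ≡ 1, so inverse 27.
N/173 = 9457; 9457 ≡ 115 (mod 173); 115·170 ≡ 1, so inverse 170.
x ≡ 1·8477·90 + 39·33389·27 + 59·9457·170 = 130775257.
130775257 mod 1636061 = 1526438.

1526438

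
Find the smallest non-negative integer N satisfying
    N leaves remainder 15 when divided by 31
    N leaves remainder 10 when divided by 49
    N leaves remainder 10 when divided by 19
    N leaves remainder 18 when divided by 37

From N ≡ 15 (mod 31) write N = 15 + 31t. Substituting into N ≡ 10 (mod 49) gives 31t ≡ 44 (mod 49), and since 31⁻¹ ≡ 19 (mod 49), t ≡ 3. Hence N ≡ 15 + 31·3 = 108 (mod 1519).
From N ≡ 108 (mod 1519) write N = 108 + 1519t. Substituting into N ≡ 10 (mod 19) gives 1519t ≡ 16 (mod 19), and since 18⁻¹ ≡ 18 (mod 19), t ≡ 3. Hence N ≡ 108 + 1519·3 = 4665 (mod 28861).
From N ≡ 4665 (mod 28861) write N = 4665 + 28861t. Substituting into N ≡ 18 (mod 37) gives 28861t ≡ 15 (mod 37), and since 1⁻¹ ≡ 1 (mod 37), t ≡ 15. Hence N ≡ 4665 + 28861·15 = 437580 (mod 1067857).

437580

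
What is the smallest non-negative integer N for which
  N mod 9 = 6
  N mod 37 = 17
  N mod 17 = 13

The moduli are pairwise coprime; M = 9·37·17 = 5661.
M/9 = 629; 629 ≡ 8 (mod 9); 8·8 ≡ 1, so inverse 8.
M/37 = 153; 153 ≡ 5 (mod 37); 5·15 ≡ 1, so inverse 15.
M/17 = 333; 333 ≡ 10 (mod 17); 10·12 ≡ 1, so inverse 12.
N ≡ 6·629·8 + 17·153·15 + 13·333·12 = 121155.
121155 mod 5661 = 2274.

2274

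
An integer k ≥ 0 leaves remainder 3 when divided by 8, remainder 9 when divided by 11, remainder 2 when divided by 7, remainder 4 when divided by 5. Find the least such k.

The moduli are pairwise coprime; N = 8·11·7·5 = 3080.
N/8 = 385; 385 ≡ 1 (mod 8), inverse 1.
N/11 = 280; 280 ≡ 5 (mod 11); 5·9 ≡ 1, so inverse 9.
N/7 = 440; 440 ≡ 6 (mod 7); 6·6 ≡ 1, so inverse 6.
N/5 = 616; 616 ≡ 1 (mod 5), inverse 1.
k ≡ 3·385·1 + 9·280·9 + 2·440·6 + 4·616·1 = 31579.
31579 mod 3080 = 779.

779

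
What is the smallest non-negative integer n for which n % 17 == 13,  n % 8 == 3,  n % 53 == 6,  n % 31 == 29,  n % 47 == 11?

5101203

From n ≡ 13 (mod 17) write n = 13 + 17t. Substituting into n ≡ 3 (mod 8) gives 17t ≡ 6 (mod 8), and since 1⁻¹ ≡ 1 (mod 8), t ≡ 6. Hence n ≡ 13 + 17·6 = 115 (mod 136).
From n ≡ 115 (mod 136) write n = 115 + 136t. Substituting into n ≡ 6 (mod 53) gives 136t ≡ 50 (mod 53), and since 30⁻¹ ≡ 23 (mod 53), t ≡ 37. Hence n ≡ 115 + 136·37 = 5147 (mod 7208).
From n ≡ 5147 (mod 7208) write n = 5147 + 7208t. Substituting into n ≡ 29 (mod 31) gives 7208t ≡ 28 (mod 31), and since 16⁻¹ ≡ 2 (mod 31), t ≡ 25. Hence n ≡ 5147 + 7208·25 = 185347 (mod 223448).
From n ≡ 185347 (mod 223448) write n = 185347 + 223448t. Substituting into n ≡ 11 (mod 47) gives 223448t ≡ 32 (mod 47), and since 10⁻¹ ≡ 33 (mod 47), t ≡ 22. Hence n ≡ 185347 + 223448·22 = 5101203 (mod 10502056).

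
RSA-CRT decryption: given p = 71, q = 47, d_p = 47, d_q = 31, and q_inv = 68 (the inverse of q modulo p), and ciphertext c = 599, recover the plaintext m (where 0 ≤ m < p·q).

2222

m₁ = c^(d_p) mod p: c ≡ 31 (mod 71), and 31^47 mod 71 = 21.
m₂ = c^(d_q) mod q: c ≡ 35 (mod 47), and 35^31 mod 47 = 13.
h = q_inv·(m₁ − m₂) mod p = 68·(21 − 13) mod 71 = 47.
m = m₂ + h·q = 13 + 47·47 = 2222.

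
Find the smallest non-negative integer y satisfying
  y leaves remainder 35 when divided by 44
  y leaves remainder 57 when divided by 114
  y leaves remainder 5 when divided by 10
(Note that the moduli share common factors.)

gcd(44, 114) = 2 and 2 | (57 − 35), so the pair is consistent; merging gives y ≡ 1311 (mod 2508), where 2508 = lcm(44, 114).
gcd(2508, 10) = 2 and 2 | (5 − 1311), so the pair is consistent; merging gives y ≡ 8835 (mod 12540), where 12540 = lcm(2508, 10).
The solution is unique modulo lcm(44, 114, 10) = 12540.

8835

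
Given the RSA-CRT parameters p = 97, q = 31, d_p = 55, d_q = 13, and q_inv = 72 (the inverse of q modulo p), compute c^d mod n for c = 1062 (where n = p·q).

2465

m₁ = c^(d_p) mod p: c ≡ 92 (mod 97), and 92^55 mod 97 = 40.
m₂ = c^(d_q) mod q: c ≡ 8 (mod 31), and 8^13 mod 31 = 16.
h = q_inv·(m₁ − m₂) mod p = 72·(40 − 16) mod 97 = 79.
m = m₂ + h·q = 16 + 79·31 = 2465.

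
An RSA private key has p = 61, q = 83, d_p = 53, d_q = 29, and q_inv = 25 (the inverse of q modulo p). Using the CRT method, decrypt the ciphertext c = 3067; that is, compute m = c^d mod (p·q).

181

m₁ = c^(d_p) mod p: c ≡ 17 (mod 61), and 17^53 mod 61 = 59.
m₂ = c^(d_q) mod q: c ≡ 79 (mod 83), and 79^29 mod 83 = 15.
h = q_inv·(m₁ − m₂) mod p = 25·(59 − 15) mod 61 = 2.
m = m₂ + h·q = 15 + 2·83 = 181.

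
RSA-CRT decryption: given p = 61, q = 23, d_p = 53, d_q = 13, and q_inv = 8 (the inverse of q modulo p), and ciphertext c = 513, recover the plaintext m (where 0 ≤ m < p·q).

m₁ = c^(d_p) mod p: c ≡ 25 (mod 61), and 25^53 mod 61 = 56.
m₂ = c^(d_q) mod q: c ≡ 7 (mod 23), and 7^13 mod 23 = 20.
h = q_inv·(m₁ − m₂) mod p = 8·(56 − 20) mod 61 = 44.
m = m₂ + h·q = 20 + 44·23 = 1032.

1032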